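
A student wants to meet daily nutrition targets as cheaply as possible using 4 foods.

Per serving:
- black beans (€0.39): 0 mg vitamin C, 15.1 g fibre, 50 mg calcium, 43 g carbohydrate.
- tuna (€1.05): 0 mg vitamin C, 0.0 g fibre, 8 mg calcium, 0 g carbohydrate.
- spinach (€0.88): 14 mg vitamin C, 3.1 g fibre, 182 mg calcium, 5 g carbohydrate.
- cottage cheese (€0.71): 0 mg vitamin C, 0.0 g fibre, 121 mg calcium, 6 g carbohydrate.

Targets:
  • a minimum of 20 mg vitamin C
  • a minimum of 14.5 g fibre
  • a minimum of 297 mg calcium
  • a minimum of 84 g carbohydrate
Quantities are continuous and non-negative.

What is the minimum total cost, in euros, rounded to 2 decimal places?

Let x1 = servings of black beans, x2 = servings of tuna, x3 = servings of spinach, x4 = servings of cottage cheese.
Minimise 0.39x1 + 1.05x2 + 0.88x3 + 0.71x4 with:
  14x3 ≥ 20   (vitamin C)
  15.1x1 + 3.1x3 ≥ 14.5   (fibre)
  50x1 + 8x2 + 182x3 + 121x4 ≥ 297   (calcium)
  43x1 + 5x3 + 6x4 ≥ 84   (carbohydrate)
  x1, x2, x3, x4 ≥ 0.
The optimal basis is {black beans, spinach}; tuna, cottage cheese drop out. The vitamin C and carbohydrate requirements are met with equality.
Solving gives x1 = 1.787, x3 = 1.429.
Total cost: 0.39·1.787 + 0.88·1.429 = 1.9545.

€1.95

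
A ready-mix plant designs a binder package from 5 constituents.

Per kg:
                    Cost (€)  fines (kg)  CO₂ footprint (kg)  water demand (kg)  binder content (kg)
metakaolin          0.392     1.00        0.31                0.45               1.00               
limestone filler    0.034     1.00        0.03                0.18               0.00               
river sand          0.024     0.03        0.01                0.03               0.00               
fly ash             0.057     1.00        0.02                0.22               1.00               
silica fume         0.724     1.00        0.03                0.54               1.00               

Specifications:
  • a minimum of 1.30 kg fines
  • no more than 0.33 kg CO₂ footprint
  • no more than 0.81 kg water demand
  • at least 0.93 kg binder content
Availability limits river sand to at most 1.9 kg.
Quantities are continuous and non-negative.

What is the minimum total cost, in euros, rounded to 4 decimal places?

Set it up as a linear program. Let x1 = kg of metakaolin, x2 = kg of limestone filler, x3 = kg of river sand, x4 = kg of fly ash, x5 = kg of silica fume.
min 0.392x1 + 0.034x2 + 0.024x3 + 0.057x4 + 0.724x5 subject to:
  1x1 + 1x2 + 0.03x3 + 1x4 + 1x5 ≥ 1.3   (fines)
  0.31x1 + 0.03x2 + 0.01x3 + 0.02x4 + 0.03x5 ≤ 0.33   (CO₂ footprint)
  0.45x1 + 0.18x2 + 0.03x3 + 0.22x4 + 0.54x5 ≤ 0.81   (water demand)
  1x1 + 1x4 + 1x5 ≥ 0.93   (binder content)
  x3 ≤ 1.9
  x1, x2, x3, x4, x5 ≥ 0.
The minimum-cost mix takes nothing from metakaolin, river sand, silica fume — only limestone filler, fly ash. Binding constraints: fines and binder content.
Solving gives x2 = 0.37, x4 = 0.93.
Objective = 0.034·0.37 + 0.057·0.93 = 0.065590.

€0.0656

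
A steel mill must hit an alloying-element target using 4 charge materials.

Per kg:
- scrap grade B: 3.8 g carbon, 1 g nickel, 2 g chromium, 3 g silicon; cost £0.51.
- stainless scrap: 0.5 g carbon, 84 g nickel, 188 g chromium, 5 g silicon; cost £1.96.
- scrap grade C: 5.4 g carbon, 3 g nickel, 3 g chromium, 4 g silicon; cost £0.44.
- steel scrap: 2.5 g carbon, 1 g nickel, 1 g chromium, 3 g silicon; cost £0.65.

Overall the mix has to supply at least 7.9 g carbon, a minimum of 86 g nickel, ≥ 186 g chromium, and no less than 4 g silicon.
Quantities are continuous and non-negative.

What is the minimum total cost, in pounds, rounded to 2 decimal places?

Set it up as a linear program. Let x1 = kg of scrap grade B, x2 = kg of stainless scrap, x3 = kg of scrap grade C, x4 = kg of steel scrap.
Minimize 0.51x1 + 1.96x2 + 0.44x3 + 0.65x4 subject to:
  3.8x1 + 0.5x2 + 5.4x3 + 2.5x4 ≥ 7.9   (carbon)
  1x1 + 84x2 + 3x3 + 1x4 ≥ 86   (nickel)
  2x1 + 188x2 + 3x3 + 1x4 ≥ 186   (chromium)
  3x1 + 5x2 + 4x3 + 3x4 ≥ 4   (silicon)
  x1, x2, x3, x4 ≥ 0.
The optimal basis is {stainless scrap, scrap grade C}; scrap grade B, steel scrap drop out. The carbon and nickel requirements are met with equality.
So stainless scrap = 0.9748 kg, scrap grade C = 1.373 kg.
Total cost: 1.96·0.9748 + 0.44·1.373 = 2.5147.

£2.51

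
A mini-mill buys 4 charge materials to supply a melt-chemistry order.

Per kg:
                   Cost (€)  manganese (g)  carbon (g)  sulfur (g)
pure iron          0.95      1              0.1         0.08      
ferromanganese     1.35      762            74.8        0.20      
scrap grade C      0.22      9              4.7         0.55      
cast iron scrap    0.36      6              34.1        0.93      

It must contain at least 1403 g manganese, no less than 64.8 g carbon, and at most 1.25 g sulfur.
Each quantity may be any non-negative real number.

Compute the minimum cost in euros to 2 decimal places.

€2.49

Let x1 = kg of pure iron, x2 = kg of ferromanganese, x3 = kg of scrap grade C, x4 = kg of cast iron scrap.
Minimize 0.95x1 + 1.35x2 + 0.22x3 + 0.36x4 s.t.:
  1x1 + 762x2 + 9x3 + 6x4 ≥ 1403   (manganese)
  0.1x1 + 74.8x2 + 4.7x3 + 34.1x4 ≥ 64.8   (carbon)
  0.08x1 + 0.2x2 + 0.55x3 + 0.93x4 ≤ 1.25   (sulfur)
  x1, x2, x3, x4 ≥ 0.
The minimum-cost mix takes nothing from pure iron, scrap grade C, cast iron scrap — only ferromanganese. There the manganese constraint is tight.
Optimal quantities: ferromanganese = 1.841 kg.
Hence cost = 1.35·1.841 = €2.4854.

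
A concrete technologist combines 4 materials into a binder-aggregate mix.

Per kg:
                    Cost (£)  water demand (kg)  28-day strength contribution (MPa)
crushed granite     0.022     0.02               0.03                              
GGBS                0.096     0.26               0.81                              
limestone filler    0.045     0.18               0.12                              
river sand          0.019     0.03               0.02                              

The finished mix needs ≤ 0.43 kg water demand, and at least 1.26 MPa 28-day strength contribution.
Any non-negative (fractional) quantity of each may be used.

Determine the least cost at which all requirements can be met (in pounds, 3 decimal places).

Treat it as an LP. Let x1 = kg of crushed granite, x2 = kg of GGBS, x3 = kg of limestone filler, x4 = kg of river sand.
Minimise 0.022x1 + 0.096x2 + 0.045x3 + 0.019x4 with:
  0.02x1 + 0.26x2 + 0.18x3 + 0.03x4 ≤ 0.43   (water demand)
  0.03x1 + 0.81x2 + 0.12x3 + 0.02x4 ≥ 1.26   (28-day strength contribution)
  x1, x2, x3, x4 ≥ 0.
At the optimum only GGBS is positive (crushed granite, limestone filler, river sand = 0). The 28-day strength contribution requirement is met with equality.
Optimal quantities: GGBS = 1.556 kg.
Cost = 0.096·1.556 = 0.14938.

£0.149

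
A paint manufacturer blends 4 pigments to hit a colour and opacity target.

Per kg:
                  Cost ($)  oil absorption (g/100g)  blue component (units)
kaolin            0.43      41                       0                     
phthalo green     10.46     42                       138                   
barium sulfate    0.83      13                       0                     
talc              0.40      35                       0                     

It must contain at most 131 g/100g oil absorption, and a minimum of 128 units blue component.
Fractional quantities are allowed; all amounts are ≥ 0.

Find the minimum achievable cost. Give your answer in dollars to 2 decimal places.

$9.70

Let x1 = kg of kaolin, x2 = kg of phthalo green, x3 = kg of barium sulfate, x4 = kg of talc.
Minimise 0.43x1 + 10.46x2 + 0.83x3 + 0.4x4 s.t.:
  41x1 + 42x2 + 13x3 + 35x4 ≤ 131   (oil absorption)
  138x2 ≥ 128   (blue component)
  x1, x2, x3, x4 ≥ 0.
The optimal basis is {phthalo green}; kaolin, barium sulfate, talc drop out. The blue component requirement is met with equality.
So phthalo green = 0.9275 kg.
Hence cost = 10.46·0.9275 = $9.7017.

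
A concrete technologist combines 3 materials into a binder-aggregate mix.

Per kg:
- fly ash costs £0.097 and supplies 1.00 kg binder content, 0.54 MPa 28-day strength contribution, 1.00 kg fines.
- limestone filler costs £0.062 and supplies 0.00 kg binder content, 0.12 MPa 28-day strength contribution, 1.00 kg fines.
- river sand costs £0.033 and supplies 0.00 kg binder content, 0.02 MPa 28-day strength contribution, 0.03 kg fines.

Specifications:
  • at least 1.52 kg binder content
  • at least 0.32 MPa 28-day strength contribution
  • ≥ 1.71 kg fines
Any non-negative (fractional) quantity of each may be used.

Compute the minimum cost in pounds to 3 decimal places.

Set it up as a linear program. Let x1 = kg of fly ash, x2 = kg of limestone filler, x3 = kg of river sand.
Minimize 0.097x1 + 0.062x2 + 0.033x3 s.t.:
  1x1 ≥ 1.52   (binder content)
  0.54x1 + 0.12x2 + 0.02x3 ≥ 0.32   (28-day strength contribution)
  1x1 + 1x2 + 0.03x3 ≥ 1.71   (fines)
  x1, x2, x3 ≥ 0.
The optimal basis is {fly ash, limestone filler}; river sand drops out. There the binder content and fines constraints are tight.
So fly ash = 1.52 kg, limestone filler = 0.19 kg.
Total cost: 0.097·1.52 + 0.062·0.19 = 0.15922.

£0.159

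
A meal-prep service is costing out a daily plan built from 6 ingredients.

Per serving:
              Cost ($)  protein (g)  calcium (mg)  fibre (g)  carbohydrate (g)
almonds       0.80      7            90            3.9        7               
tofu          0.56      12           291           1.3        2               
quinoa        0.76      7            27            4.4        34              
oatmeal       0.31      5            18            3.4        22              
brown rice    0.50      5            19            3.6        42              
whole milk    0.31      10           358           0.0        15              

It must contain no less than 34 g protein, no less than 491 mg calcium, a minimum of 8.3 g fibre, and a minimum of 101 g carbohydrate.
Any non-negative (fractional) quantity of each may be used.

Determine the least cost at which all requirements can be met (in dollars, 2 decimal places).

$1.57

Set it up as a linear program. Let x1 = servings of almonds, x2 = servings of tofu, x3 = servings of quinoa, x4 = servings of oatmeal, x5 = servings of brown rice, x6 = servings of whole milk.
Minimize 0.8x1 + 0.56x2 + 0.76x3 + 0.31x4 + 0.5x5 + 0.31x6 with:
  7x1 + 12x2 + 7x3 + 5x4 + 5x5 + 10x6 ≥ 34   (protein)
  90x1 + 291x2 + 27x3 + 18x4 + 19x5 + 358x6 ≥ 491   (calcium)
  3.9x1 + 1.3x2 + 4.4x3 + 3.4x4 + 3.6x5 ≥ 8.3   (fibre)
  7x1 + 2x2 + 34x3 + 22x4 + 42x5 + 15x6 ≥ 101   (carbohydrate)
  x1, x2, x3, x4, x5, x6 ≥ 0.
The minimum-cost mix takes nothing from almonds, tofu, quinoa — only oatmeal, brown rice, whole milk. The protein, fibre, carbohydrate requirements are met with equality.
Solving gives x4 = 1.634, x5 = 0.7627, x6 = 2.202.
Total cost: 0.31·1.634 + 0.5·0.7627 + 0.31·2.202 = 1.5705.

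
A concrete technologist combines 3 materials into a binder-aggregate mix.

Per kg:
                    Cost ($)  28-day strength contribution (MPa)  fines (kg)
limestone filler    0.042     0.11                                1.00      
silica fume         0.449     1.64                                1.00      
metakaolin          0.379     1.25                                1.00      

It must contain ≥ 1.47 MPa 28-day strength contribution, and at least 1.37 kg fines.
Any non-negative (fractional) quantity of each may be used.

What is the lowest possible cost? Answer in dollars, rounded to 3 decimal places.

Treat it as an LP. Let x1 = kg of limestone filler, x2 = kg of silica fume, x3 = kg of metakaolin.
Minimise 0.042x1 + 0.449x2 + 0.379x3 s.t.:
  0.11x1 + 1.64x2 + 1.25x3 ≥ 1.47   (28-day strength contribution)
  1x1 + 1x2 + 1x3 ≥ 1.37   (fines)
  x1, x2, x3 ≥ 0.
The minimum-cost mix takes nothing from metakaolin — only limestone filler, silica fume. Binding constraints: 28-day strength contribution and fines.
Optimal quantities: limestone filler = 0.5077 kg, silica fume = 0.8623 kg.
Cost = 0.042·0.5077 + 0.449·0.8623 = 0.408496.

$0.408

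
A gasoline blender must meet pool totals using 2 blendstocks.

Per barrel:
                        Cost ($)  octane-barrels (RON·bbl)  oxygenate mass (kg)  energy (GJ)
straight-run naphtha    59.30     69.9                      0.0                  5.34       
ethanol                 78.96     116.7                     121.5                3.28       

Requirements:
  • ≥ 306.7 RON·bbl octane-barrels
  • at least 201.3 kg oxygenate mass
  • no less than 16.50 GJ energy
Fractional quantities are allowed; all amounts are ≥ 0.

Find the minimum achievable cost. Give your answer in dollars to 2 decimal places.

Let x1 = barrels of straight-run naphtha, x2 = barrels of ethanol.
Minimize 59.3x1 + 78.96x2 with:
  69.9x1 + 116.7x2 ≥ 306.7   (octane-barrels)
  121.5x2 ≥ 201.3   (oxygenate mass)
  5.34x1 + 3.28x2 ≥ 16.5   (energy)
  x1, x2 ≥ 0.
Both inputs are positive at the optimum. Binding constraints: oxygenate mass and energy.
Optimal quantities: straight-run naphtha = 2.0722 barrels, ethanol = 1.6568 barrels.
Total cost: 59.3·2.0722 + 78.96·1.6568 = 253.7024.

$253.70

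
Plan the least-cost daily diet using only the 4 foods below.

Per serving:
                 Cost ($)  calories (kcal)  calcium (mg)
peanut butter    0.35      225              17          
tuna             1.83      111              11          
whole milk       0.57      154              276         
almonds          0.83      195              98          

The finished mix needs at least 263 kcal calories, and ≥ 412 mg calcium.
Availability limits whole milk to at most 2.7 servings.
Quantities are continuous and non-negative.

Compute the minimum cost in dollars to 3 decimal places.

$0.899

Let x1 = servings of peanut butter, x2 = servings of tuna, x3 = servings of whole milk, x4 = servings of almonds.
min 0.35x1 + 1.83x2 + 0.57x3 + 0.83x4 s.t.:
  225x1 + 111x2 + 154x3 + 195x4 ≥ 263   (calories)
  17x1 + 11x2 + 276x3 + 98x4 ≥ 412   (calcium)
  x3 ≤ 2.7
  x1, x2, x3, x4 ≥ 0.
The optimal basis is {peanut butter, whole milk}; tuna, almonds drop out. Binding constraints: calories and calcium.
Solving gives x1 = 0.1537, x3 = 1.483.
Cost = 0.35·0.1537 + 0.57·1.483 = 0.89911.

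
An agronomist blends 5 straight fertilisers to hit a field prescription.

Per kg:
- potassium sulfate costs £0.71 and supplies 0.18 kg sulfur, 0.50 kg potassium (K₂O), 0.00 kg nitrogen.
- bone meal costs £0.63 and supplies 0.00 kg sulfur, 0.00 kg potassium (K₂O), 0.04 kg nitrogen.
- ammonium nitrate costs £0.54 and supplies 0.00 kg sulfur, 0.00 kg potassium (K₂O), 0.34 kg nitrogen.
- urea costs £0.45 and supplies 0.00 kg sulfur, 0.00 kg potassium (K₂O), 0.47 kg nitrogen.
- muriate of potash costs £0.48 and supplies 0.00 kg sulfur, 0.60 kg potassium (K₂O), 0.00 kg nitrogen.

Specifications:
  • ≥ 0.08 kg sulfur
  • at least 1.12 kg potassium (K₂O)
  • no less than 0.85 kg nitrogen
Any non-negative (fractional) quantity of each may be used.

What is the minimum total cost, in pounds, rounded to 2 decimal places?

Let x1 = kg of potassium sulfate, x2 = kg of bone meal, x3 = kg of ammonium nitrate, x4 = kg of urea, x5 = kg of muriate of potash.
Minimise 0.71x1 + 0.63x2 + 0.54x3 + 0.45x4 + 0.48x5 with:
  0.18x1 ≥ 0.08   (sulfur)
  0.5x1 + 0.6x5 ≥ 1.12   (potassium (K₂O))
  0.04x2 + 0.34x3 + 0.47x4 ≥ 0.85   (nitrogen)
  x1, x2, x3, x4, x5 ≥ 0.
At the optimum only potassium sulfate, urea, muriate of potash are positive (bone meal, ammonium nitrate = 0). Binding constraints: sulfur, potassium (K₂O), nitrogen.
So potassium sulfate = 0.4444 kg, urea = 1.809 kg, muriate of potash = 1.496 kg.
Cost = 0.71·0.4444 + 0.45·1.809 + 0.48·1.496 = 1.8477.

£1.85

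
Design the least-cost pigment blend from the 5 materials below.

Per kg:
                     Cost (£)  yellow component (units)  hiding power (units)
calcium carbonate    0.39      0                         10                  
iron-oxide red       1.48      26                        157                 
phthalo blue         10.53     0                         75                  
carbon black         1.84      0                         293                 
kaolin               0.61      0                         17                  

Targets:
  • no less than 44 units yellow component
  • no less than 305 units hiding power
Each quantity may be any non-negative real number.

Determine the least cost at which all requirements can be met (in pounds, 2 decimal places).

£2.75

Treat it as an LP. Let x1 = kg of calcium carbonate, x2 = kg of iron-oxide red, x3 = kg of phthalo blue, x4 = kg of carbon black, x5 = kg of kaolin.
min 0.39x1 + 1.48x2 + 10.53x3 + 1.84x4 + 0.61x5 subject to:
  26x2 ≥ 44   (yellow component)
  10x1 + 157x2 + 75x3 + 293x4 + 17x5 ≥ 305   (hiding power)
  x1, x2, x3, x4, x5 ≥ 0.
The minimum-cost mix takes nothing from calcium carbonate, phthalo blue, kaolin — only iron-oxide red, carbon black. There the yellow component and hiding power constraints are tight.
Solving gives x2 = 1.692, x4 = 0.1342.
Objective = 1.48·1.692 + 1.84·0.1342 = 2.7511.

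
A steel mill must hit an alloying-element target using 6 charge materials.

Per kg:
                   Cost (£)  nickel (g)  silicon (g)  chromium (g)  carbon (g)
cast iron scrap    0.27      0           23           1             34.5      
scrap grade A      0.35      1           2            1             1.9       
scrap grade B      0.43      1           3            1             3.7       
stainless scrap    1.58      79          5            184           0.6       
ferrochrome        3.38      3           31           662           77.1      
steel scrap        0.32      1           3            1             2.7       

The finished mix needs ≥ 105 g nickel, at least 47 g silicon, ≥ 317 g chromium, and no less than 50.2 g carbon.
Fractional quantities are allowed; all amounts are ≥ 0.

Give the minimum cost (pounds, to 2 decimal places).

Set it up as a linear program. Let x1 = kg of cast iron scrap, x2 = kg of scrap grade A, x3 = kg of scrap grade B, x4 = kg of stainless scrap, x5 = kg of ferrochrome, x6 = kg of steel scrap.
min 0.27x1 + 0.35x2 + 0.43x3 + 1.58x4 + 3.38x5 + 0.32x6 subject to:
  1x2 + 1x3 + 79x4 + 3x5 + 1x6 ≥ 105   (nickel)
  23x1 + 2x2 + 3x3 + 5x4 + 31x5 + 3x6 ≥ 47   (silicon)
  1x1 + 1x2 + 1x3 + 184x4 + 662x5 + 1x6 ≥ 317   (chromium)
  34.5x1 + 1.9x2 + 3.7x3 + 0.6x4 + 77.1x5 + 2.7x6 ≥ 50.2   (carbon)
  x1, x2, x3, x4, x5, x6 ≥ 0.
The minimum-cost mix takes nothing from scrap grade A, scrap grade B, steel scrap — only cast iron scrap, stainless scrap, ferrochrome. The nickel, silicon, chromium requirements are met with equality.
So cast iron scrap = 1.61 kg, stainless scrap = 1.325 kg, ferrochrome = 0.1081 kg.
Hence cost = 0.27·1.61 + 1.58·1.325 + 3.38·0.1081 = £2.8936.

£2.89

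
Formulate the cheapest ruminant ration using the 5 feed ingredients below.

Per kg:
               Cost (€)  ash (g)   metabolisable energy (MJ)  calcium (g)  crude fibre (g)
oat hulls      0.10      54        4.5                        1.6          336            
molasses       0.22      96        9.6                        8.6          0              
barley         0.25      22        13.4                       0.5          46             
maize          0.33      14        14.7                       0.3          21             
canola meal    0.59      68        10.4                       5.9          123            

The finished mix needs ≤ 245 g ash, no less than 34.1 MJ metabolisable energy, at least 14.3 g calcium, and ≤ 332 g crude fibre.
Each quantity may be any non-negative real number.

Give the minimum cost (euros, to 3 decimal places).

This is a linear program. Let x1 = kg of oat hulls, x2 = kg of molasses, x3 = kg of barley, x4 = kg of maize, x5 = kg of canola meal.
Minimise 0.1x1 + 0.22x2 + 0.25x3 + 0.33x4 + 0.59x5 with:
  54x1 + 96x2 + 22x3 + 14x4 + 68x5 ≤ 245   (ash)
  4.5x1 + 9.6x2 + 13.4x3 + 14.7x4 + 10.4x5 ≥ 34.1   (metabolisable energy)
  1.6x1 + 8.6x2 + 0.5x3 + 0.3x4 + 5.9x5 ≥ 14.3   (calcium)
  336x1 + 46x3 + 21x4 + 123x5 ≤ 332   (crude fibre)
  x1, x2, x3, x4, x5 ≥ 0.
The cheapest feasible vertex uses only molasses, barley; oat hulls, maize, canola meal are not used. Binding constraints: metabolisable energy and calcium.
That vertex is x2 = 1.581, x3 = 1.412.
Objective = 0.22·1.581 + 0.25·1.412 = 0.70082.

€0.701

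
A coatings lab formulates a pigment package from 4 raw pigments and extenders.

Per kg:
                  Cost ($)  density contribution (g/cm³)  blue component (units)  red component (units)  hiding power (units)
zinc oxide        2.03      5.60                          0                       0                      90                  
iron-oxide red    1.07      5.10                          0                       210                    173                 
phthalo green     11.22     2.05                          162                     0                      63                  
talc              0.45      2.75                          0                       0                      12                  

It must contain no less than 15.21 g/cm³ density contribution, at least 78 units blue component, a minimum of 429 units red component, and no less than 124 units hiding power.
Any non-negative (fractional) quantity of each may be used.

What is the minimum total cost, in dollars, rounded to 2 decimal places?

Set it up as a linear program. Let x1 = kg of zinc oxide, x2 = kg of iron-oxide red, x3 = kg of phthalo green, x4 = kg of talc.
Minimise 2.03x1 + 1.07x2 + 11.22x3 + 0.45x4 with:
  5.6x1 + 5.1x2 + 2.05x3 + 2.75x4 ≥ 15.21   (density contribution)
  162x3 ≥ 78   (blue component)
  210x2 ≥ 429   (red component)
  90x1 + 173x2 + 63x3 + 12x4 ≥ 124   (hiding power)
  x1, x2, x3, x4 ≥ 0.
The optimal basis is {iron-oxide red, phthalo green, talc}; zinc oxide drops out. There the density contribution, blue component, red component constraints are tight.
That vertex is x2 = 2.043, x3 = 0.4815, x4 = 1.383.
Hence cost = 1.07·2.043 + 11.22·0.4815 + 0.45·1.383 = $8.2108.

$8.21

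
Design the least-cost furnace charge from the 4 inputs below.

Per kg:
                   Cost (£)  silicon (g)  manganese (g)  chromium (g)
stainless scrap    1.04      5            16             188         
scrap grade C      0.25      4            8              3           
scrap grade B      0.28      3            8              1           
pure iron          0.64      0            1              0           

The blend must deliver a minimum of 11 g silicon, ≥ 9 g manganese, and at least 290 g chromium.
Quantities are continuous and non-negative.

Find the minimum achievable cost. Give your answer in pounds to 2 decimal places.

£1.80

Treat it as an LP. Let x1 = kg of stainless scrap, x2 = kg of scrap grade C, x3 = kg of scrap grade B, x4 = kg of pure iron.
min 1.04x1 + 0.25x2 + 0.28x3 + 0.64x4 s.t.:
  5x1 + 4x2 + 3x3 ≥ 11   (silicon)
  16x1 + 8x2 + 8x3 + 1x4 ≥ 9   (manganese)
  188x1 + 3x2 + 1x3 ≥ 290   (chromium)
  x1, x2, x3, x4 ≥ 0.
The minimum-cost mix takes nothing from scrap grade B, pure iron — only stainless scrap, scrap grade C. The silicon and chromium requirements are met with equality.
That vertex is x1 = 1.529, x2 = 0.8385.
Objective = 1.04·1.529 + 0.25·0.8385 = 1.7998.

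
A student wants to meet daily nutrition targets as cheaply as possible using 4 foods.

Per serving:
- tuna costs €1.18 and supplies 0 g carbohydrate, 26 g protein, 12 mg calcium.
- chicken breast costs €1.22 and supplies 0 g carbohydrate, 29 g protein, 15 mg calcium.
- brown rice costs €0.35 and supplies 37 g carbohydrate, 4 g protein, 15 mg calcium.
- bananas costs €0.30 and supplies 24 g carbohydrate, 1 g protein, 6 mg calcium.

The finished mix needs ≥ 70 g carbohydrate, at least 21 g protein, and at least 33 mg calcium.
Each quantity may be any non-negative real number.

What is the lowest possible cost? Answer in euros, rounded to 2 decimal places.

€1.23

Let x1 = servings of tuna, x2 = servings of chicken breast, x3 = servings of brown rice, x4 = servings of bananas.
Minimise 1.18x1 + 1.22x2 + 0.35x3 + 0.3x4 with:
  37x3 + 24x4 ≥ 70   (carbohydrate)
  26x1 + 29x2 + 4x3 + 1x4 ≥ 21   (protein)
  12x1 + 15x2 + 15x3 + 6x4 ≥ 33   (calcium)
  x1, x2, x3, x4 ≥ 0.
The optimal basis is {chicken breast, brown rice}; tuna, bananas drop out. The carbohydrate and protein requirements are met with equality.
So chicken breast = 0.4632 servings, brown rice = 1.892 servings.
Total cost: 1.22·0.4632 + 0.35·1.892 = 1.2273.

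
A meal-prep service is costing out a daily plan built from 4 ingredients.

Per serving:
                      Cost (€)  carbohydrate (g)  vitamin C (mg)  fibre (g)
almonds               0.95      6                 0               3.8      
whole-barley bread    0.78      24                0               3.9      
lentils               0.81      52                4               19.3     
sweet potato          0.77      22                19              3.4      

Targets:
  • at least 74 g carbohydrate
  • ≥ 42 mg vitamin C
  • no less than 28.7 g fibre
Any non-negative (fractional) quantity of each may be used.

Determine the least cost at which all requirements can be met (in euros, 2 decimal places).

€2.44

Set it up as a linear program. Let x1 = servings of almonds, x2 = servings of whole-barley bread, x3 = servings of lentils, x4 = servings of sweet potato.
Minimize 0.95x1 + 0.78x2 + 0.81x3 + 0.77x4 s.t.:
  6x1 + 24x2 + 52x3 + 22x4 ≥ 74   (carbohydrate)
  4x3 + 19x4 ≥ 42   (vitamin C)
  3.8x1 + 3.9x2 + 19.3x3 + 3.4x4 ≥ 28.7   (fibre)
  x1, x2, x3, x4 ≥ 0.
At the optimum only lentils, sweet potato are positive (almonds, whole-barley bread = 0). There the vitamin C and fibre constraints are tight.
That vertex is x3 = 1.14, x4 = 1.971.
Objective = 0.81·1.14 + 0.77·1.971 = 2.4411.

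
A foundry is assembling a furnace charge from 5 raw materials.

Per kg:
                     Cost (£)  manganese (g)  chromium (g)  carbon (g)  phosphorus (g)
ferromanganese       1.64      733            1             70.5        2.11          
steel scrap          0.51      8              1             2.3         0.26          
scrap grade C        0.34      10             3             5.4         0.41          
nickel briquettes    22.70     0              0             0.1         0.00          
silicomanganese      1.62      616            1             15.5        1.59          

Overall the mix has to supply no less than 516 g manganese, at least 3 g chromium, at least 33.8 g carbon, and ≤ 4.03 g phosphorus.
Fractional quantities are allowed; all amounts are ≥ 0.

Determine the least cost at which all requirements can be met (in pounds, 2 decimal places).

This is a linear program. Let x1 = kg of ferromanganese, x2 = kg of steel scrap, x3 = kg of scrap grade C, x4 = kg of nickel briquettes, x5 = kg of silicomanganese.
Minimise 1.64x1 + 0.51x2 + 0.34x3 + 22.7x4 + 1.62x5 with:
  733x1 + 8x2 + 10x3 + 616x5 ≥ 516   (manganese)
  1x1 + 1x2 + 3x3 + 1x5 ≥ 3   (chromium)
  70.5x1 + 2.3x2 + 5.4x3 + 0.1x4 + 15.5x5 ≥ 33.8   (carbon)
  2.11x1 + 0.26x2 + 0.41x3 + 1.59x5 ≤ 4.03   (phosphorus)
  x1, x2, x3, x4, x5 ≥ 0.
The minimum-cost mix takes nothing from steel scrap, nickel briquettes, silicomanganese — only ferromanganese, scrap grade C. The manganese and chromium requirements are met with equality.
So ferromanganese = 0.6935 kg, scrap grade C = 0.7688 kg.
Objective = 1.64·0.6935 + 0.34·0.7688 = 1.3987.

£1.40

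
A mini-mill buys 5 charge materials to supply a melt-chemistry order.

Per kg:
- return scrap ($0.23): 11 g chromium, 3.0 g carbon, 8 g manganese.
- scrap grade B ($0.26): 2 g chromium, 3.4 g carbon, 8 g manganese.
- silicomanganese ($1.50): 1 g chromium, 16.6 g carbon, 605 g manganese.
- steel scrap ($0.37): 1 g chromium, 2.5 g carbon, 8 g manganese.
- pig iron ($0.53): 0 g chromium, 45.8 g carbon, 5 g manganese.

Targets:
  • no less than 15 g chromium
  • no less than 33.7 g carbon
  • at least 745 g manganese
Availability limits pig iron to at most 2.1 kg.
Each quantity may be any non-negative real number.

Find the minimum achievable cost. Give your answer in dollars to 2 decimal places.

$2.22

This is a linear program. Let x1 = kg of return scrap, x2 = kg of scrap grade B, x3 = kg of silicomanganese, x4 = kg of steel scrap, x5 = kg of pig iron.
Minimise 0.23x1 + 0.26x2 + 1.5x3 + 0.37x4 + 0.53x5 subject to:
  11x1 + 2x2 + 1x3 + 1x4 ≥ 15   (chromium)
  3x1 + 3.4x2 + 16.6x3 + 2.5x4 + 45.8x5 ≥ 33.7   (carbon)
  8x1 + 8x2 + 605x3 + 8x4 + 5x5 ≥ 745   (manganese)
  x5 ≤ 2.1
  x1, x2, x3, x4, x5 ≥ 0.
The minimum-cost mix takes nothing from scrap grade B, steel scrap — only return scrap, silicomanganese, pig iron. There the chromium, carbon, manganese constraints are tight.
That vertex is x1 = 1.253, x3 = 1.213, x5 = 0.214.
Hence cost = 0.23·1.253 + 1.5·1.213 + 0.53·0.214 = $2.2211.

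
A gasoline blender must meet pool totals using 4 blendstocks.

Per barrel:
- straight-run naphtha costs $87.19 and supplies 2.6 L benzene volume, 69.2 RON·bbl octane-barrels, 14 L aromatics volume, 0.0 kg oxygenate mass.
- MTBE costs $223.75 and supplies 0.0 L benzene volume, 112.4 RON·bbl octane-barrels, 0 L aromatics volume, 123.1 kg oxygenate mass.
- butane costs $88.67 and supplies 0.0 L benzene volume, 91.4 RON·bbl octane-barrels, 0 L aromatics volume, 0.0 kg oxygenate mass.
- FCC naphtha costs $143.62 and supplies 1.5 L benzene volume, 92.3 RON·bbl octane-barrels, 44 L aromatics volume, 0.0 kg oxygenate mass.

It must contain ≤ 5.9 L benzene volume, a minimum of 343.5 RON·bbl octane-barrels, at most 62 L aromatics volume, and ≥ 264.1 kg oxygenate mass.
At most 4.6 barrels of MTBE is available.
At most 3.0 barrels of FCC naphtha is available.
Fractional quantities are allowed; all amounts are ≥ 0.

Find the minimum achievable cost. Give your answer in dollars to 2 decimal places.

Let x1 = barrels of straight-run naphtha, x2 = barrels of MTBE, x3 = barrels of butane, x4 = barrels of FCC naphtha.
min 87.19x1 + 223.75x2 + 88.67x3 + 143.62x4 subject to:
  2.6x1 + 1.5x4 ≤ 5.9   (benzene volume)
  69.2x1 + 112.4x2 + 91.4x3 + 92.3x4 ≥ 343.5   (octane-barrels)
  14x1 + 44x4 ≤ 62   (aromatics volume)
  123.1x2 ≥ 264.1   (oxygenate mass)
  x2 ≤ 4.6
  x4 ≤ 3
  x1, x2, x3, x4 ≥ 0.
At the optimum only MTBE, butane are positive (straight-run naphtha, FCC naphtha = 0). Binding constraints: octane-barrels and oxygenate mass.
Solving gives x2 = 2.1454, x3 = 1.1199.
Cost = 223.75·2.1454 + 88.67·1.1199 = 579.3348.

$579.33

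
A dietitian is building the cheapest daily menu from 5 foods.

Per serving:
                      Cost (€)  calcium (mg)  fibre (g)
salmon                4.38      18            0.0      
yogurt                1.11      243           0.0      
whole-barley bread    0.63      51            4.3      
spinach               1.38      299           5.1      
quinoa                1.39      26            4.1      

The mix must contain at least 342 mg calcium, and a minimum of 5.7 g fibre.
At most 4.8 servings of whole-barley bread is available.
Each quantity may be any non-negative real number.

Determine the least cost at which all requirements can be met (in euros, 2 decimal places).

Treat it as an LP. Let x1 = servings of salmon, x2 = servings of yogurt, x3 = servings of whole-barley bread, x4 = servings of spinach, x5 = servings of quinoa.
Minimize 4.38x1 + 1.11x2 + 0.63x3 + 1.38x4 + 1.39x5 s.t.:
  18x1 + 243x2 + 51x3 + 299x4 + 26x5 ≥ 342   (calcium)
  4.3x3 + 5.1x4 + 4.1x5 ≥ 5.7   (fibre)
  x3 ≤ 4.8
  x1, x2, x3, x4, x5 ≥ 0.
The cheapest feasible vertex uses only yogurt, spinach; salmon, whole-barley bread, quinoa are not used. The calcium and fibre requirements are met with equality.
That vertex is x2 = 0.0322, x4 = 1.118.
Hence cost = 1.11·0.0322 + 1.38·1.118 = €1.5786.

€1.58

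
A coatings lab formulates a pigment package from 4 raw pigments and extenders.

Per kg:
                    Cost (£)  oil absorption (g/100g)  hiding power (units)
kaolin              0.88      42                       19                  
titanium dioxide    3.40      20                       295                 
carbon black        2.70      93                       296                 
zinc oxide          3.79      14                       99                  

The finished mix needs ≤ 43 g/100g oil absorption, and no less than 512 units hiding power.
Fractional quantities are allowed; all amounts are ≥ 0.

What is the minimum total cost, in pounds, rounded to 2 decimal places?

£5.82

Treat it as an LP. Let x1 = kg of kaolin, x2 = kg of titanium dioxide, x3 = kg of carbon black, x4 = kg of zinc oxide.
Minimise 0.88x1 + 3.4x2 + 2.7x3 + 3.79x4 subject to:
  42x1 + 20x2 + 93x3 + 14x4 ≤ 43   (oil absorption)
  19x1 + 295x2 + 296x3 + 99x4 ≥ 512   (hiding power)
  x1, x2, x3, x4 ≥ 0.
The optimal basis is {titanium dioxide, carbon black}; kaolin, zinc oxide drop out. Binding constraints: oil absorption and hiding power.
Optimal quantities: titanium dioxide = 1.622 kg, carbon black = 0.1136 kg.
Total cost: 3.4·1.622 + 2.7·0.1136 = 5.8215.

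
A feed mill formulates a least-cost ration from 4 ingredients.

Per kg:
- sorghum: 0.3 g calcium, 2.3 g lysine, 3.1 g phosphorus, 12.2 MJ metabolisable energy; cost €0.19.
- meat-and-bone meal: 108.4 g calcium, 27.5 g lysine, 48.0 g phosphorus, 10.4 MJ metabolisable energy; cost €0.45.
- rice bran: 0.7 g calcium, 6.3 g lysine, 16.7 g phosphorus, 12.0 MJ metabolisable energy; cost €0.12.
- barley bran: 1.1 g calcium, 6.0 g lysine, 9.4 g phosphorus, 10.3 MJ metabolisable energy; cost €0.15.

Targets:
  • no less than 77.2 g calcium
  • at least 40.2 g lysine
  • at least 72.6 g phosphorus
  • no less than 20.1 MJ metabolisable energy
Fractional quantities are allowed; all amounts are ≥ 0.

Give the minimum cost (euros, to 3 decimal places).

Let x1 = kg of sorghum, x2 = kg of meat-and-bone meal, x3 = kg of rice bran, x4 = kg of barley bran.
Minimize 0.19x1 + 0.45x2 + 0.12x3 + 0.15x4 with:
  0.3x1 + 108.4x2 + 0.7x3 + 1.1x4 ≥ 77.2   (calcium)
  2.3x1 + 27.5x2 + 6.3x3 + 6x4 ≥ 40.2   (lysine)
  3.1x1 + 48x2 + 16.7x3 + 9.4x4 ≥ 72.6   (phosphorus)
  12.2x1 + 10.4x2 + 12x3 + 10.3x4 ≥ 20.1   (metabolisable energy)
  x1, x2, x3, x4 ≥ 0.
The minimum-cost mix takes nothing from sorghum, barley bran — only meat-and-bone meal, rice bran. There the lysine and metabolisable energy constraints are tight.
That vertex is x2 = 1.345, x3 = 0.5092.
Hence cost = 0.45·1.345 + 0.12·0.5092 = €0.66635.

€0.666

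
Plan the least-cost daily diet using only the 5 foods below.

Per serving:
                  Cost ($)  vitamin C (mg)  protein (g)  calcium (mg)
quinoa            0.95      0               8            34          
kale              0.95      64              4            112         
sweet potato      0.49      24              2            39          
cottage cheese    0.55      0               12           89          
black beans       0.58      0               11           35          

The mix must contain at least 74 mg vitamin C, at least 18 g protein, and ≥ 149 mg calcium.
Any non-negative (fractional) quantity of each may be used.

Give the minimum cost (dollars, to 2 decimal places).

Set it up as a linear program. Let x1 = servings of quinoa, x2 = servings of kale, x3 = servings of sweet potato, x4 = servings of cottage cheese, x5 = servings of black beans.
min 0.95x1 + 0.95x2 + 0.49x3 + 0.55x4 + 0.58x5 subject to:
  64x2 + 24x3 ≥ 74   (vitamin C)
  8x1 + 4x2 + 2x3 + 12x4 + 11x5 ≥ 18   (protein)
  34x1 + 112x2 + 39x3 + 89x4 + 35x5 ≥ 149   (calcium)
  x1, x2, x3, x4, x5 ≥ 0.
The minimum-cost mix takes nothing from quinoa, sweet potato, black beans — only kale, cottage cheese. Binding constraints: vitamin C and protein.
Optimal quantities: kale = 1.156 servings, cottage cheese = 1.115 servings.
Hence cost = 0.95·1.156 + 0.55·1.115 = $1.7115.

$1.71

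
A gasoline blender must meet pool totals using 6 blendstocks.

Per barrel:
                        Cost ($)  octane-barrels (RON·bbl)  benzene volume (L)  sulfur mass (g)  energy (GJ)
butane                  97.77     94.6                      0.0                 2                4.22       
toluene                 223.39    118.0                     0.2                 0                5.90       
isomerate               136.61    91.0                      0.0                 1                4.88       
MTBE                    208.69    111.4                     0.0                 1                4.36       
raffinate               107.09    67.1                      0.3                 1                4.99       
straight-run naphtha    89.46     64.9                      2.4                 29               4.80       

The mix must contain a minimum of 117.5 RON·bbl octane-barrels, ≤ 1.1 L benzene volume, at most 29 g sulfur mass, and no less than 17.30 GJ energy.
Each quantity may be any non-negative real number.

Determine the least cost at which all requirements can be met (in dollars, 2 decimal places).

$370.89

Let x1 = barrels of butane, x2 = barrels of toluene, x3 = barrels of isomerate, x4 = barrels of MTBE, x5 = barrels of raffinate, x6 = barrels of straight-run naphtha.
Minimize 97.77x1 + 223.39x2 + 136.61x3 + 208.69x4 + 107.09x5 + 89.46x6 s.t.:
  94.6x1 + 118x2 + 91x3 + 111.4x4 + 67.1x5 + 64.9x6 ≥ 117.5   (octane-barrels)
  0.2x2 + 0.3x5 + 2.4x6 ≤ 1.1   (benzene volume)
  2x1 + 1x3 + 1x4 + 1x5 + 29x6 ≤ 29   (sulfur mass)
  4.22x1 + 5.9x2 + 4.88x3 + 4.36x4 + 4.99x5 + 4.8x6 ≥ 17.3   (energy)
  x1, x2, x3, x4, x5, x6 ≥ 0.
The cheapest feasible vertex uses only raffinate, straight-run naphtha; butane, toluene, isomerate, MTBE are not used. There the benzene volume and energy constraints are tight.
So raffinate = 3.4396 barrels, straight-run naphtha = 0.028379 barrels.
Objective = 107.09·3.4396 + 89.46·0.028379 = 370.8855.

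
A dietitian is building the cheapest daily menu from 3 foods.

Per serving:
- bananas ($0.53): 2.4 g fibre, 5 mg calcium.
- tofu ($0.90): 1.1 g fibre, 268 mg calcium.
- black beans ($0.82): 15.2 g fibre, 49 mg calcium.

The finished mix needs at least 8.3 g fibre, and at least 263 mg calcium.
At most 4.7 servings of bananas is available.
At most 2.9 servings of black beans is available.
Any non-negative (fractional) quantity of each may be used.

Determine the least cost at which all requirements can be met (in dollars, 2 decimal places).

$1.20

This is a linear program. Let x1 = servings of bananas, x2 = servings of tofu, x3 = servings of black beans.
Minimise 0.53x1 + 0.9x2 + 0.82x3 s.t.:
  2.4x1 + 1.1x2 + 15.2x3 ≥ 8.3   (fibre)
  5x1 + 268x2 + 49x3 ≥ 263   (calcium)
  x1 ≤ 4.7
  x3 ≤ 2.9
  x1, x2, x3 ≥ 0.
The minimum-cost mix takes nothing from bananas — only tofu, black beans. There the fibre and calcium constraints are tight.
So tofu = 0.8933 servings, black beans = 0.4814 servings.
Objective = 0.9·0.8933 + 0.82·0.4814 = 1.1987.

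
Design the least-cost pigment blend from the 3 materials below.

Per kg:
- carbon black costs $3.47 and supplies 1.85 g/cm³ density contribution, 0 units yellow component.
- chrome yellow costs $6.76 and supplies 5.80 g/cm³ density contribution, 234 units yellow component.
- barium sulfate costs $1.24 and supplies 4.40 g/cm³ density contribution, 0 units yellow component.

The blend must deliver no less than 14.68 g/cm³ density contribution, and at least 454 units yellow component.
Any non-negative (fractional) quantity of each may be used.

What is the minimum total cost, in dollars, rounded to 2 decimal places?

Set it up as a linear program. Let x1 = kg of carbon black, x2 = kg of chrome yellow, x3 = kg of barium sulfate.
Minimize 3.47x1 + 6.76x2 + 1.24x3 with:
  1.85x1 + 5.8x2 + 4.4x3 ≥ 14.68   (density contribution)
  234x2 ≥ 454   (yellow component)
  x1, x2, x3 ≥ 0.
At the optimum only chrome yellow, barium sulfate are positive (carbon black = 0). Binding constraints: density contribution and yellow component.
Optimal quantities: chrome yellow = 1.94 kg, barium sulfate = 0.7789 kg.
Hence cost = 6.76·1.94 + 1.24·0.7789 = $14.0802.

$14.08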